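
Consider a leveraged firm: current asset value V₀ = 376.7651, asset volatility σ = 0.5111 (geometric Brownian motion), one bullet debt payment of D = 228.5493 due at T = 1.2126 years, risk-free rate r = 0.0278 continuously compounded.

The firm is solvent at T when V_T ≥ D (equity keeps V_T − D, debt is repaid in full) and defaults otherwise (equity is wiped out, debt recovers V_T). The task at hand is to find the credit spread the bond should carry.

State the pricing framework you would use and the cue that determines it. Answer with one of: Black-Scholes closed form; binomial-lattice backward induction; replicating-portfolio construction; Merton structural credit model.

Key observation: the question is about default risk generated by asset-value dynamics against a debt face of 228.5493 — the structural framework prices exactly that.

framework: Merton structural credit model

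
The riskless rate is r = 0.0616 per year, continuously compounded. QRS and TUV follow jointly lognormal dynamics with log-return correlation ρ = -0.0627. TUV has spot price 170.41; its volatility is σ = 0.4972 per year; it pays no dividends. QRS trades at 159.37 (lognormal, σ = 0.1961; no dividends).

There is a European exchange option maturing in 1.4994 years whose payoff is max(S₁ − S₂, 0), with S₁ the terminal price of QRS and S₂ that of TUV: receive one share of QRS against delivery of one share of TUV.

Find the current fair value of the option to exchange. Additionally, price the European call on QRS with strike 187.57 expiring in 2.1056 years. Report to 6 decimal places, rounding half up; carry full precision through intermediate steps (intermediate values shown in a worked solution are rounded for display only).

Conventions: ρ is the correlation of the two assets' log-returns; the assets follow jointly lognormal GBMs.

exchange price = 37.847215
price(QRS call K=187.57) = 15.767936

σ_eff = √(σ₁² + σ₂² − 2ρσ₁σ₂) = √(0.1961² + 0.4972² − 2·-0.0627·0.1961·0.4972) = 0.545793
d₁ = (ln(S₁/S₂) + (q₂ − q₁ + σ_eff²/2)T) / (σ_eff√T) = (ln(159.37/170.41) + (0.0 − 0.0 + 0.148945)·1.4994) / 0.668323 = 0.233942
d₂ = d₁ − σ_eff√T = 0.233942 − 0.668323 = -0.434381
N(d₁) = 0.592485,  N(d₂) = 0.332006
V = S₁·e^{−q₁T}·N(d₁) − S₂·e^{−q₂T}·N(d₂) = 94.424360 − 56.577145 = 37.847215
[vanilla: QRS call K=187.57]
σ√T = 0.1961·√2.1056 = 0.284555
d₁ = (ln(S/K) + (r+σ²/2)T) / (σ√T) = (ln(159.37/187.57) + (0.0616+0.1961²/2)·2.1056) / 0.284555 = (-0.162924 + 0.170191) / 0.284555 = 0.025538
d₂ = d₁ − σ√T = 0.025538 − 0.284555 = -0.259016
e^{−rT} = 0.878355
N(d₁) = 0.510187,  N(d₂) = 0.397811
price = S·N(d₁) − K·e^{−rT}·N(d₂) = 81.308534 − 65.540598 = 15.767936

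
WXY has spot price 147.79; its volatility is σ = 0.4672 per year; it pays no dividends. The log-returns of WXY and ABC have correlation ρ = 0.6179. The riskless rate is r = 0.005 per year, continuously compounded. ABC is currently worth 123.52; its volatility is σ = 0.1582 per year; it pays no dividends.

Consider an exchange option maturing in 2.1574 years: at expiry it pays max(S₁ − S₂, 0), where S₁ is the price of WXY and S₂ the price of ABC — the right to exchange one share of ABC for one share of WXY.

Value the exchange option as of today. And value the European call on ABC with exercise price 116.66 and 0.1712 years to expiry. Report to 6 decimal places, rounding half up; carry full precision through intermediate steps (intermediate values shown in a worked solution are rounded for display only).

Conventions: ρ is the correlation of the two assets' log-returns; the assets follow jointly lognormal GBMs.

exchange price = 44.147070
price(ABC call K=116.66) = 7.768801

σ_eff = √(σ₁² + σ₂² − 2ρσ₁σ₂) = √(0.4672² + 0.1582² − 2·0.6179·0.4672·0.1582) = 0.389825
d₁ = (ln(S₁/S₂) + (q₂ − q₁ + σ_eff²/2)T) / (σ_eff√T) = (ln(147.79/123.52) + (0.0 − 0.0 + 0.075982)·2.1574) / 0.572579 = 0.599590
d₂ = d₁ − σ_eff√T = 0.599590 − 0.572579 = 0.027011
N(d₁) = 0.725610,  N(d₂) = 0.510774
V = S₁·e^{−q₁T}·N(d₁) − S₂·e^{−q₂T}·N(d₂) = 107.237936 − 63.090865 = 44.147070
[vanilla: ABC call K=116.66]
σ√T = 0.1582·√0.1712 = 0.065457
d₁ = (ln(S/K) + (r+σ²/2)T) / (σ√T) = (ln(123.52/116.66) + (0.005+0.1582²/2)·0.1712) / 0.065457 = (0.057139 + 0.002998) / 0.065457 = 0.918731
d₂ = d₁ − σ√T = 0.918731 − 0.065457 = 0.853274
e^{−rT} = 0.999144
N(d₁) = 0.820882,  N(d₂) = 0.803246
price = S·N(d₁) − K·e^{−rT}·N(d₂) = 101.395331 − 93.626529 = 7.768801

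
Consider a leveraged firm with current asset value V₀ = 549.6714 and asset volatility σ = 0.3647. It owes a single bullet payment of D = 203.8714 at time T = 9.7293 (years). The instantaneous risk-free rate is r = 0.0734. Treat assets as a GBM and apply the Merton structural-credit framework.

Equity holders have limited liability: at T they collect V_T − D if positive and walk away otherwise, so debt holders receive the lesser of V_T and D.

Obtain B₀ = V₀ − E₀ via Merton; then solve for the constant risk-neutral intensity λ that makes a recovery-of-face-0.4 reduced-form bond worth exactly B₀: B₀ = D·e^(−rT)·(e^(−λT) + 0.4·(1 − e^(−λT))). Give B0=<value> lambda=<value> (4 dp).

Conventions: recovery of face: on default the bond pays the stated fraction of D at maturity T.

B0=92.8632 lambda=0.0127

Work the structural quantities from V₀ = 549.6714 against face 203.8714:
d₁ = [ln(V₀/D) + (r + σ²/2)T] / (σ√T)
   = [ln(549.6714/203.8714) + (0.0734 + 0.5·0.3647²)·9.7293] / (0.3647·√9.7293)
   = [0.991831 + 1.361159] / 1.137566 = 2.068443
d₂ = d₁ − σ√T = 2.068443 − 1.137566 = 0.930877
N(d₁) = 0.980701,  N(d₂) = 0.824041,  e^(−rT) = 0.489618
E₀ = V₀·N(d₁) − D·e^(−rT)·N(d₂)
   = 549.6714·0.980701 − 203.8714·0.489618·0.824041 = 456.808175
B₀ = V₀ − E₀ = 549.6714 − 456.808175 = 92.863225
e^(−λT) = (B₀·e^(rT)/D − 0.4)/(1 − 0.4) = (92.8632·2.042410/203.8714 − 0.4)/0.6 = 0.88385942
λ = −ln(0.88385942)/9.7293 = 0.012689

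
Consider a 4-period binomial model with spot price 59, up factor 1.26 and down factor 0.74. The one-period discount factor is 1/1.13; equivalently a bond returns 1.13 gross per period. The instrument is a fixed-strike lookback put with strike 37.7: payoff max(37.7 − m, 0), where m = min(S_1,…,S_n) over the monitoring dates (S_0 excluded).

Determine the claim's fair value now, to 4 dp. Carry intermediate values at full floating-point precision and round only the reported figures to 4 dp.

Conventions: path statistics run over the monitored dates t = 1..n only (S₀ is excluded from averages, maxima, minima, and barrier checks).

Under the martingale measure an up-move has probability p* = 0.7500; value the claim as the probability-weighted average of per-path payoffs, discounted 4 periods at R = 1.13.
Enumerate all 2^4 = 16 price paths (U = up ×1.26, D = down ×0.74); each path with k up-moves has probability p*^k·(1−p*)^(4−k).
DDDD: m=17.6921, payoff=20.0079, prob=0.003906
UDDD: m=30.1244, payoff=7.5756, prob=0.011719
DUDD: m=30.1244, payoff=7.5756, prob=0.011719
UUDD: m=51.2928, payoff=0.0000, prob=0.035156
DDUD: m=30.1244, payoff=7.5756, prob=0.011719
UDUD: m=51.2928, payoff=0.0000, prob=0.035156
DUUD: m=43.6600, payoff=0.0000, prob=0.035156
UUUD: m=74.3400, payoff=0.0000, prob=0.105469
DDDU: m=23.9082, payoff=13.7918, prob=0.011719
UDDU: m=40.7086, payoff=0.0000, prob=0.035156
DUDU: m=40.7086, payoff=0.0000, prob=0.035156
UUDU: m=69.3146, payoff=0.0000, prob=0.105469
DDUU: m=32.3084, payoff=5.3916, prob=0.035156
UDUU: m=55.0116, payoff=0.0000, prob=0.105469
DUUU: m=43.6600, payoff=0.0000, prob=0.105469
UUUU: m=74.3400, payoff=0.0000, prob=0.316406
Price = Σ prob·payoff / R^4 = 0.695658 / 1.630474 = 0.4267

price = 0.4267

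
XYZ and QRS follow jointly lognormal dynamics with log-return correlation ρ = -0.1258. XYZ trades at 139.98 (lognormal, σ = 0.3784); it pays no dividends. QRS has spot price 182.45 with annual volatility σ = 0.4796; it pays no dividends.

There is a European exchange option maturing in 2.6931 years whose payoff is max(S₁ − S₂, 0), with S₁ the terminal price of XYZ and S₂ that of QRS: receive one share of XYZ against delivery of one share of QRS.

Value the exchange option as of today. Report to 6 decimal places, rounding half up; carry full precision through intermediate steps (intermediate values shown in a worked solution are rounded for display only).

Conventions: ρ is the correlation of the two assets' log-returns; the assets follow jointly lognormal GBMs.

σ_eff = √(σ₁² + σ₂² − 2ρσ₁σ₂) = √(0.3784² + 0.4796² − 2·-0.1258·0.3784·0.4796) = 0.647196
d₁ = (ln(S₁/S₂) + (q₂ − q₁ + σ_eff²/2)T) / (σ_eff√T) = (ln(139.98/182.45) + (0.0 − 0.0 + 0.209432)·2.6931) / 1.062093 = 0.281561
d₂ = d₁ − σ_eff√T = 0.281561 − 1.062093 = -0.780532
N(d₁) = 0.610860,  N(d₂) = 0.217539
V = S₁·e^{−q₁T}·N(d₁) − S₂·e^{−q₂T}·N(d₂) = 85.508165 − 39.689988 = 45.818177
Key observation: no risk-free rate is needed — with the second asset as numeraire the exchange option is a call on the ratio S₁/S₂, and r cancels out of the value.

exchange price = 45.818177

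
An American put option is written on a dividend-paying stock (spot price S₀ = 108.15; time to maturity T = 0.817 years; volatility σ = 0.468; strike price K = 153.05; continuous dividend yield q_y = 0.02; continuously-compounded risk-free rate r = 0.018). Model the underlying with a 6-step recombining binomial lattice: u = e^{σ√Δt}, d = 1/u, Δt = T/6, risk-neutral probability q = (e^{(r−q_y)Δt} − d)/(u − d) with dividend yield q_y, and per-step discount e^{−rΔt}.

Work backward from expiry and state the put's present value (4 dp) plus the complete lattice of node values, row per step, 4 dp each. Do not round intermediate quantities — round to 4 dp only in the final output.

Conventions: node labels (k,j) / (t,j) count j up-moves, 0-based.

price = 50.0792
tree:
50.0792
63.1171 34.8039
76.4859 47.5174 19.8332
88.6295 62.0533 30.4424 7.2909
98.8470 76.4859 44.9000 13.3689 0.0835
107.4439 88.6295 62.0533 24.5133 0.1538 0.0000
114.6773 98.8470 76.4859 44.9000 0.2835 0.0000 0.0000

Δt=0.13617  u=1.18850  d=0.84139  q=0.45615  discount=0.99755
step 6 (expiry): payoffs max(K−S,0) = 114.6773 98.8470 76.4859 44.9000 0.2835 0.0000 0.0000
k=5: (k=5,j=0): S=45.6061, K−S=107.4439, hold=107.1933 ⇒ V=107.4439 exercise | (k=5,j=1): S=64.4205, K−S=88.6295, hold=88.4300 ⇒ V=88.6295 exercise | (k=5,j=2): S=90.9967, K−S=62.0533, hold=61.9261 ⇒ V=62.0533 exercise | (k=5,j=3): S=128.5367, K−S=24.5133, hold=24.4882 ⇒ V=24.5133 exercise | (k=5,j=4): S=181.5636, K−S=0.0000, hold=0.1538 ⇒ V=0.1538 continue | (k=5,j=5): S=256.4663, K−S=0.0000, hold=0.0000 ⇒ V=0.0000 continue
k=4: (k=4,j=0): S=54.2030, K−S=98.8470, hold=98.6197 ⇒ V=98.8470 exercise | (k=4,j=1): S=76.5641, K−S=76.4859, hold=76.3195 ⇒ V=76.4859 exercise | (k=4,j=2): S=108.1500, K−S=44.9000, hold=44.8195 ⇒ V=44.9000 exercise | (k=4,j=3): S=152.7665, K−S=0.2835, hold=13.3689 ⇒ V=13.3689 continue | (k=4,j=4): S=215.7891, K−S=0.0000, hold=0.0835 ⇒ V=0.0835 continue
k=3: (k=3,j=0): S=64.4205, K−S=88.6295, hold=88.4300 ⇒ V=88.6295 exercise | (k=3,j=1): S=90.9967, K−S=62.0533, hold=61.9261 ⇒ V=62.0533 exercise | (k=3,j=2): S=128.5367, K−S=24.5133, hold=30.4424 ⇒ V=30.4424 continue | (k=3,j=3): S=181.5636, K−S=0.0000, hold=7.2909 ⇒ V=7.2909 continue
k=2: (k=2,j=0): S=76.5641, K−S=76.4859, hold=76.3195 ⇒ V=76.4859 exercise | (k=2,j=1): S=108.1500, K−S=44.9000, hold=47.5174 ⇒ V=47.5174 continue | (k=2,j=2): S=152.7665, K−S=0.2835, hold=19.8332 ⇒ V=19.8332 continue
k=1: (k=1,j=0): S=90.9967, K−S=62.0533, hold=63.1171 ⇒ V=63.1171 continue | (k=1,j=1): S=128.5367, K−S=24.5133, hold=34.8039 ⇒ V=34.8039 continue
k=0: (k=0,j=0): S=108.1500, K−S=44.9000, hold=50.0792 ⇒ V=50.0792 continue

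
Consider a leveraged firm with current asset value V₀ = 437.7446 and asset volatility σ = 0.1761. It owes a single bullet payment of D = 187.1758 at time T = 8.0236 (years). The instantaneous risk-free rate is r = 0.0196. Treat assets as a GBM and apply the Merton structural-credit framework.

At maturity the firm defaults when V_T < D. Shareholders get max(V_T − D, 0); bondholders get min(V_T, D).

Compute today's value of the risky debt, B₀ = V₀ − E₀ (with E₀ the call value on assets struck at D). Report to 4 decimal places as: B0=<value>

B0=158.8973

Work the structural quantities from V₀ = 437.7446 against face 187.1758:
d₁ = [ln(V₀/D) + (r + σ²/2)T] / (σ√T)
   = [ln(437.7446/187.1758) + (0.0196 + 0.5·0.1761²)·8.0236] / (0.1761·√8.0236)
   = [0.849587 + 0.281673] / 0.498820 = 2.267873
d₂ = d₁ − σ√T = 2.267873 − 0.498820 = 1.769053
N(d₁) = 0.988332,  N(d₂) = 0.961557,  e^(−rT) = 0.854480
E₀ = V₀·N(d₁) − D·e^(−rT)·N(d₂)
   = 437.7446·0.988332 − 187.1758·0.854480·0.961557 = 278.847289
B₀ = V₀ − E₀ = 437.7446 − 278.847289 = 158.897311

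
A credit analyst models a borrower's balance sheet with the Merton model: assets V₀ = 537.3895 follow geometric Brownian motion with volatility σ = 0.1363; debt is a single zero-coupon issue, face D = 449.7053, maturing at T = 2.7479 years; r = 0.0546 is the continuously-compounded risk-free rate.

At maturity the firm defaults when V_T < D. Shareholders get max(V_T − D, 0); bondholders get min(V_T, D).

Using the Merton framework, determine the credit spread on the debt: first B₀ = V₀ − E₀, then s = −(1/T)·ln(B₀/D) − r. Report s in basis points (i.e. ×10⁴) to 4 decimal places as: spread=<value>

With assets at 537.3895 and a single debt payment of 449.7053 at 2.7479 years:
d₁ = [ln(V₀/D) + (r + σ²/2)T] / (σ√T)
   = [ln(537.3895/449.7053) + (0.0546 + 0.5·0.1363²)·2.7479] / (0.1363·√2.7479)
   = [0.178131 + 0.175560] / 0.225942 = 1.565408
d₂ = d₁ − σ√T = 1.565408 − 0.225942 = 1.339466
N(d₁) = 0.941256,  N(d₂) = 0.909791,  e^(−rT) = 0.860678
E₀ = V₀·N(d₁) − D·e^(−rT)·N(d₂)
   = 537.3895·0.941256 − 449.7053·0.860678·0.909791 = 153.685709
B₀ = V₀ − E₀ = 537.3895 − 153.685709 = 383.703791
spread = −(1/T)·ln(B₀/D) − r = −(1/2.7479)·ln(383.703791/449.7053) − 0.0546 = 0.00316105
in basis points: 0.00316105 × 10⁴ = 31.6105 bp

spread=31.6105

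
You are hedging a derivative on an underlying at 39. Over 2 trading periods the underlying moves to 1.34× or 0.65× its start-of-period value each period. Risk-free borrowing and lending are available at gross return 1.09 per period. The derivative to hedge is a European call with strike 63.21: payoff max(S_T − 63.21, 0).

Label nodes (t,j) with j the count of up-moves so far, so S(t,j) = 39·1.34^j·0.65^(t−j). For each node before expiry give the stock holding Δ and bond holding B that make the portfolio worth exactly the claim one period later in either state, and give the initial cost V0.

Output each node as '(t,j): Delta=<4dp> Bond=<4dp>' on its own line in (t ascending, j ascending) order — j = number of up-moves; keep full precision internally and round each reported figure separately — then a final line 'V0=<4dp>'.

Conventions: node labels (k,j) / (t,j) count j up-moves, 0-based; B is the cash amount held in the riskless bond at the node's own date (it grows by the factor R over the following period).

(0,0): Delta=0.1482 Bond=-3.4474
(1,0): Delta=0.0000 Bond=0.0000
(1,1): Delta=0.1891 Bond=-5.8928
V0=2.3337

The replicating-portfolio and risk-neutral prices coincide; use p* = (1.09−0.65)/(1.34−0.65) = 0.6377 for the latter.
Payoffs at expiry: V(2,0)=0.0000, V(2,1)=0.0000, V(2,2)=6.8184
  t=1,j=0: stock 25.3500 → up 33.9690 (V=0.0000), down 16.4775 (V=0.0000). Price 0.0000; hedge Δ=0.0000, bond B=0.0000.
  t=1,j=1: stock 52.2600 → up 70.0284 (V=6.8184), down 33.9690 (V=0.0000). Price 3.9890; hedge Δ=0.1891, bond B=-5.8928.
  t=0,j=0: stock 39.0000 → up 52.2600 (V=3.9890), down 25.3500 (V=0.0000). Price 2.3337; hedge Δ=0.1482, bond B=-3.4474.
As a check, the time-0 holding Δ(0,0)·S0 + B(0,0) comes to 2.3337 — exactly V0.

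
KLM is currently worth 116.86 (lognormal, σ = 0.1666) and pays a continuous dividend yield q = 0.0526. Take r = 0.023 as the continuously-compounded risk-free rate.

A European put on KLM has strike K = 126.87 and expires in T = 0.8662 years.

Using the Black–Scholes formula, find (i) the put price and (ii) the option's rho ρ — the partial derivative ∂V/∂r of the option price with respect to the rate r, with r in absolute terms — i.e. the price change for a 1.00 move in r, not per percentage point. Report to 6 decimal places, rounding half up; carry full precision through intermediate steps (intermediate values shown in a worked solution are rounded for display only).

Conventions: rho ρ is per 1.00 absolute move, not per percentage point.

price = 15.338896
ρ = -84.050724

σ√T = 0.1666·√0.8662 = 0.155054
d₁ = (ln(S/K) + (r−q+σ²/2)T) / (σ√T) = (ln(116.86/126.87) + (0.023−0.0526+0.1666²/2)·0.8662) / 0.155054 = (-0.082186 − 0.013619) / 0.155054 = -0.617879
d₂ = d₁ − σ√T = -0.617879 − 0.155054 = -0.772934
e^{−rT} = 0.980275
e^{−qT} = 0.955460
N(−d₁) = 0.731673,  N(−d₂) = 0.780219
Put price V = K·e^{−rT}·N(−d₂) − S·e^{−qT}·N(−d₁) = 97.033854 − 81.694957 = 15.338896
ρ = −K·T·e^{−rT}·N(−d₂) = -84.050724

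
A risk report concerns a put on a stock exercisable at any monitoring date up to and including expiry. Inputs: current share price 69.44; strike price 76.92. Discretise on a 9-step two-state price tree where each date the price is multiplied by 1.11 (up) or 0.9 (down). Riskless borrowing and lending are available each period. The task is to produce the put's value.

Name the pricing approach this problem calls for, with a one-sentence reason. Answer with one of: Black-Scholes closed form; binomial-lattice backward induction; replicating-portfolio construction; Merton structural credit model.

framework: binomial-lattice backward induction

Key observation: early exercise of the strike-76.92 put must be checked at each of the 9 dates (spot 69.44), which forces a node-by-node comparison of intrinsic and continuation value backward from expiry.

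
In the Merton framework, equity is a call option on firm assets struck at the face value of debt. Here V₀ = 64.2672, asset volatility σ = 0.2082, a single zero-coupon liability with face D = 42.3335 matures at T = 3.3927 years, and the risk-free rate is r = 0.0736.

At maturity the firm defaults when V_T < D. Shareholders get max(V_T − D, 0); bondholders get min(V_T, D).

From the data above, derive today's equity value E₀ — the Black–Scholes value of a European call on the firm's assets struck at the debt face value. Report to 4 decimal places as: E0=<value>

Apply the equity-as-call identities (strike 42.3335, horizon 3.3927 years):
d₁ = [ln(V₀/D) + (r + σ²/2)T] / (σ√T)
   = [ln(64.2672/42.3335) + (0.0736 + 0.5·0.2082²)·3.3927] / (0.2082·√3.3927)
   = [0.417471 + 0.323235] / 0.383489 = 1.931488
d₂ = d₁ − σ√T = 1.931488 − 0.383489 = 1.547999
N(d₁) = 0.973289,  N(d₂) = 0.939189,  e^(−rT) = 0.779032
E₀ = V₀·N(d₁) − D·e^(−rT)·N(d₂)
   = 64.2672·0.973289 − 42.3335·0.779032·0.939189 = 31.576877

E0=31.5769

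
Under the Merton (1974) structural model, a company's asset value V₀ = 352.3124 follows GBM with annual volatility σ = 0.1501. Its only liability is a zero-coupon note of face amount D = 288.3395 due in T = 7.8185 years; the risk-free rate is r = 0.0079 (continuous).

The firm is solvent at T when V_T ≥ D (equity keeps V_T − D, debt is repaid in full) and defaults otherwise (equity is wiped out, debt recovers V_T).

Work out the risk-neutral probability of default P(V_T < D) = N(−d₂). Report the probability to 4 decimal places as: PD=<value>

With assets at 352.3124 and a single debt payment of 288.3395 at 7.8185 years:
d₁ = [ln(V₀/D) + (r + σ²/2)T] / (σ√T)
   = [ln(352.3124/288.3395) + (0.0079 + 0.5·0.1501²)·7.8185] / (0.1501·√7.8185)
   = [0.200380 + 0.149842] / 0.419703 = 0.834450
d₂ = d₁ − σ√T = 0.834450 − 0.419703 = 0.414746
risk-neutral PD = N(−d₂) = N(-0.414746) = 0.339164

PD=0.3392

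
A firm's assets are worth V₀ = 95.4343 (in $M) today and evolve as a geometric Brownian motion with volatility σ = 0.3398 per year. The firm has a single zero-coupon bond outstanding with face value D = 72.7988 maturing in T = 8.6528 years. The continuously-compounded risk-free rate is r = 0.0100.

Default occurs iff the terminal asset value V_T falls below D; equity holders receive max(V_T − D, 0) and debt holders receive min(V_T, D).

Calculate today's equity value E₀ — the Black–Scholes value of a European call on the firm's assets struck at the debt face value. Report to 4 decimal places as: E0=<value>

With assets at 95.4343 and a single debt payment of 72.7988 at 8.6528 years:
d₁ = [ln(V₀/D) + (r + σ²/2)T] / (σ√T)
   = [ln(95.4343/72.7988) + (0.0100 + 0.5·0.3398²)·8.6528] / (0.3398·√8.6528)
   = [0.270739 + 0.586072] / 0.999544 = 0.857202
d₂ = d₁ − σ√T = 0.857202 − 0.999544 = -0.142342
N(d₁) = 0.804333,  N(d₂) = 0.443405,  e^(−rT) = 0.917110
E₀ = V₀·N(d₁) − D·e^(−rT)·N(d₂)
   = 95.4343·0.804333 − 72.7988·0.917110·0.443405 = 47.157272

E0=47.1573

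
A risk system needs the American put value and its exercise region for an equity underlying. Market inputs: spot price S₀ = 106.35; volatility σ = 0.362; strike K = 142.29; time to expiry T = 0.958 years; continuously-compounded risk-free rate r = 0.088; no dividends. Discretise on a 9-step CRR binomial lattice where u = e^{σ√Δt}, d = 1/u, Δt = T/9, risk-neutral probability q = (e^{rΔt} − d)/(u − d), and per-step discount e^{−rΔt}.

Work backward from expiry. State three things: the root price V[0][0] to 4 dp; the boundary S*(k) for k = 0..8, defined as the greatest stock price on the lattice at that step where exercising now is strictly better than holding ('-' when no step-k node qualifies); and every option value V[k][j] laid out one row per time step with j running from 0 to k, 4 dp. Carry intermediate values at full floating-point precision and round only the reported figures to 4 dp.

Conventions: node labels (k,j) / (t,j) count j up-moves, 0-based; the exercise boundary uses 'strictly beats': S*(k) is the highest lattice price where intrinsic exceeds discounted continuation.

Δt=0.10644  u=1.12536  d=0.88860  q=0.51026  discount=0.99068
step 9 (expiry): payoffs max(K−S,0) = 105.5529 95.7647 83.3684 67.6692 47.7871 22.6077 0.0000 0.0000 0.0000 0.0000
step 8: (k=8,j=0): S=41.3425, K−S=100.9475, hold=99.6209 ⇒ V=100.9475 exercise | (k=8,j=1): S=52.3579, K−S=89.9321, hold=88.6055 ⇒ V=89.9321 exercise | (k=8,j=2): S=66.3082, K−S=75.9818, hold=74.6552 ⇒ V=75.9818 exercise | (k=8,j=3): S=83.9755, K−S=58.3145, hold=56.9879 ⇒ V=58.3145 exercise | (k=8,j=4): S=106.3500, K−S=35.9400, hold=34.6134 ⇒ V=35.9400 exercise | (k=8,j=5): S=134.6860, K−S=7.6040, hold=10.9687 ⇒ V=10.9687 continue | (k=8,j=6): S=170.5720, K−S=0.0000, hold=0.0000 ⇒ V=0.0000 continue | (k=8,j=7): S=216.0195, K−S=0.0000, hold=0.0000 ⇒ V=0.0000 continue | (k=8,j=8): S=273.5760, K−S=0.0000, hold=0.0000 ⇒ V=0.0000 continue  boundary S*=106.3500
step 7: (k=7,j=0): S=46.5253, K−S=95.7647, hold=94.4380 ⇒ V=95.7647 exercise | (k=7,j=1): S=58.9216, K−S=83.3684, hold=82.0418 ⇒ V=83.3684 exercise | (k=7,j=2): S=74.6208, K−S=67.6692, hold=66.3426 ⇒ V=67.6692 exercise | (k=7,j=3): S=94.5029, K−S=47.7871, hold=46.4605 ⇒ V=47.7871 exercise | (k=7,j=4): S=119.6823, K−S=22.6077, hold=22.9819 ⇒ V=22.9819 continue | (k=7,j=5): S=151.5707, K−S=0.0000, hold=5.3218 ⇒ V=5.3218 continue | (k=7,j=6): S=191.9554, K−S=0.0000, hold=0.0000 ⇒ V=0.0000 continue | (k=7,j=7): S=243.1003, K−S=0.0000, hold=0.0000 ⇒ V=0.0000 continue  boundary S*=94.5029
step 6: (k=6,j=0): S=52.3579, K−S=89.9321, hold=88.6055 ⇒ V=89.9321 exercise | (k=6,j=1): S=66.3082, K−S=75.9818, hold=74.6552 ⇒ V=75.9818 exercise | (k=6,j=2): S=83.9755, K−S=58.3145, hold=56.9879 ⇒ V=58.3145 exercise | (k=6,j=3): S=106.3500, K−S=35.9400, hold=34.8026 ⇒ V=35.9400 exercise | (k=6,j=4): S=134.6860, K−S=7.6040, hold=13.8404 ⇒ V=13.8404 continue | (k=6,j=5): S=170.5720, K−S=0.0000, hold=2.5820 ⇒ V=2.5820 continue | (k=6,j=6): S=216.0195, K−S=0.0000, hold=0.0000 ⇒ V=0.0000 continue  boundary S*=106.3500
step 5: (k=5,j=0): S=58.9216, K−S=83.3684, hold=82.0418 ⇒ V=83.3684 exercise | (k=5,j=1): S=74.6208, K−S=67.6692, hold=66.3426 ⇒ V=67.6692 exercise | (k=5,j=2): S=94.5029, K−S=47.7871, hold=46.4605 ⇒ V=47.7871 exercise | (k=5,j=3): S=119.6823, K−S=22.6077, hold=24.4336 ⇒ V=24.4336 continue | (k=5,j=4): S=151.5707, K−S=0.0000, hold=8.0203 ⇒ V=8.0203 continue | (k=5,j=5): S=191.9554, K−S=0.0000, hold=1.2527 ⇒ V=1.2527 continue  boundary S*=94.5029
step 4: (k=4,j=0): S=66.3082, K−S=75.9818, hold=74.6552 ⇒ V=75.9818 exercise | (k=4,j=1): S=83.9755, K−S=58.3145, hold=56.9879 ⇒ V=58.3145 exercise | (k=4,j=2): S=106.3500, K−S=35.9400, hold=35.5364 ⇒ V=35.9400 exercise | (k=4,j=3): S=134.6860, K−S=7.6040, hold=15.9088 ⇒ V=15.9088 continue | (k=4,j=4): S=170.5720, K−S=0.0000, hold=4.5245 ⇒ V=4.5245 continue  boundary S*=106.3500
step 3: (k=3,j=0): S=74.6208, K−S=67.6692, hold=66.3426 ⇒ V=67.6692 exercise | (k=3,j=1): S=94.5029, K−S=47.7871, hold=46.4605 ⇒ V=47.7871 exercise | (k=3,j=2): S=119.6823, K−S=22.6077, hold=25.4792 ⇒ V=25.4792 continue | (k=3,j=3): S=151.5707, K−S=0.0000, hold=10.0057 ⇒ V=10.0057 continue  boundary S*=94.5029
step 2: (k=2,j=0): S=83.9755, K−S=58.3145, hold=56.9879 ⇒ V=58.3145 exercise | (k=2,j=1): S=106.3500, K−S=35.9400, hold=36.0649 ⇒ V=36.0649 continue | (k=2,j=2): S=134.6860, K−S=7.6040, hold=17.4198 ⇒ V=17.4198 continue  boundary S*=83.9755
step 1: (k=1,j=0): S=94.5029, K−S=47.7871, hold=46.5237 ⇒ V=47.7871 exercise | (k=1,j=1): S=119.6823, K−S=22.6077, hold=26.3036 ⇒ V=26.3036 continue  boundary S*=94.5029
step 0: (k=0,j=0): S=106.3500, K−S=35.9400, hold=36.4817 ⇒ V=36.4817 continue  boundary S*=-

price = 36.4817
boundary = - 94.5029 83.9755 94.5029 106.3500 94.5029 106.3500 94.5029 106.3500
tree:
36.4817
47.7871 26.3036
58.3145 36.0649 17.4198
67.6692 47.7871 25.4792 10.0057
75.9818 58.3145 35.9400 15.9088 4.5245
83.3684 67.6692 47.7871 24.4336 8.0203 1.2527
89.9321 75.9818 58.3145 35.9400 13.8404 2.5820 0.0000
95.7647 83.3684 67.6692 47.7871 22.9819 5.3218 0.0000 0.0000
100.9475 89.9321 75.9818 58.3145 35.9400 10.9687 0.0000 0.0000 0.0000
105.5529 95.7647 83.3684 67.6692 47.7871 22.6077 0.0000 0.0000 0.0000 0.0000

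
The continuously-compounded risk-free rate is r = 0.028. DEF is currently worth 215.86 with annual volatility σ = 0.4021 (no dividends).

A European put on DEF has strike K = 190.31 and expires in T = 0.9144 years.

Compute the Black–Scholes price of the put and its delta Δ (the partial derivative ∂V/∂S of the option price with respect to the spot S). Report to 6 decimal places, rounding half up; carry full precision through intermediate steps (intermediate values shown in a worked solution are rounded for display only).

σ√T = 0.4021·√0.9144 = 0.384505
d₁ = (ln(S/K) + (r+σ²/2)T) / (σ√T) = (ln(215.86/190.31) + (0.028+0.4021²/2)·0.9144) / 0.384505 = (0.125976 + 0.099525) / 0.384505 = 0.586471
d₂ = d₁ − σ√T = 0.586471 − 0.384505 = 0.201966
e^{−rT} = 0.974722
N(−d₁) = 0.278780,  N(−d₂) = 0.419972
Put price V = K·e^{−rT}·N(−d₂) − S·N(−d₁) = 77.904478 − 60.177365 = 17.727113
Δ = −N(−d₁) = -0.278780

price = 17.727113
Δ = -0.278780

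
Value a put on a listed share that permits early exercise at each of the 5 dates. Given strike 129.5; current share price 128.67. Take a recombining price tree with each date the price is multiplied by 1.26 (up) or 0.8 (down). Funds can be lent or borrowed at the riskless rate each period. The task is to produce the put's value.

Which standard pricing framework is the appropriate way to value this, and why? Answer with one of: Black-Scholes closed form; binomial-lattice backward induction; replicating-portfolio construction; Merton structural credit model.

framework: binomial-lattice backward induction

Key observation: the defining feature is the embedded early-exercise option across 5 discrete dates on the spot-128.67 tree; pricing the strike-129.5 put means working backward with an exercise test at every node.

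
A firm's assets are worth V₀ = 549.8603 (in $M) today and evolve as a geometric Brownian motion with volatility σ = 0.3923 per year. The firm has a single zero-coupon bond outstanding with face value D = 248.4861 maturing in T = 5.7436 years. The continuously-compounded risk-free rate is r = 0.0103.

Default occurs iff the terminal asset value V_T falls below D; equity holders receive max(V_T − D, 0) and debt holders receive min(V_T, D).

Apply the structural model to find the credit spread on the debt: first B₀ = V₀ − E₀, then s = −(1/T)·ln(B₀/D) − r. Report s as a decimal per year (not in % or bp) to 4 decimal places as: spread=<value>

Apply the equity-as-call identities (strike 248.4861, horizon 5.7436 years):
d₁ = [ln(V₀/D) + (r + σ²/2)T] / (σ√T)
   = [ln(549.8603/248.4861) + (0.0103 + 0.5·0.3923²)·5.7436] / (0.3923·√5.7436)
   = [0.794277 + 0.501127] / 0.940179 = 1.377828
d₂ = d₁ − σ√T = 1.377828 − 0.940179 = 0.437649
N(d₁) = 0.915872,  N(d₂) = 0.669180,  e^(−rT) = 0.942557
E₀ = V₀·N(d₁) − D·e^(−rT)·N(d₂)
   = 549.8603·0.915872 − 248.4861·0.942557·0.669180 = 346.871439
B₀ = V₀ − E₀ = 549.8603 − 346.871439 = 202.988861
spread = −(1/T)·ln(B₀/D) − r = −(1/5.7436)·ln(202.988861/248.4861) − 0.0103 = 0.02491063

spread=0.0249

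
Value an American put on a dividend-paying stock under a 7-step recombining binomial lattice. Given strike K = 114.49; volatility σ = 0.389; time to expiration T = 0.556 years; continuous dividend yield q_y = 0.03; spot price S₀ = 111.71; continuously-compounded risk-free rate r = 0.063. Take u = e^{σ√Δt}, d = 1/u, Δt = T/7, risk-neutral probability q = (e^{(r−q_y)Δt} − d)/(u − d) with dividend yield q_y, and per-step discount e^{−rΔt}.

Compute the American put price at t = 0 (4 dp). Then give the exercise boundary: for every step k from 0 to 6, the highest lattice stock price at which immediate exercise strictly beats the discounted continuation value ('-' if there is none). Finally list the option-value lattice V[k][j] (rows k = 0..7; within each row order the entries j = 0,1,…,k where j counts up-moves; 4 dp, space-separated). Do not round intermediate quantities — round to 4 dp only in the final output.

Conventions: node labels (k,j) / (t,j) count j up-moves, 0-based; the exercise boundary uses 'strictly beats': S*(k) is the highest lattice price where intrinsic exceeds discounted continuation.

price = 13.7146
boundary = - - - 80.3996 72.0512 80.3996 89.7154
tree:
13.7146
19.2424 7.9767
26.1083 12.1383 3.6326
34.0904 17.8881 6.1478 0.9948
42.4388 25.3242 10.1636 1.9398 0.0000
49.9203 34.0904 16.2617 3.7822 0.0000 0.0000
56.6250 42.4388 24.7746 7.3747 0.0000 0.0000 0.0000
62.6335 49.9203 34.0904 14.3796 0.0000 0.0000 0.0000 0.0000

Δt=0.07943  u=1.11587  d=0.89616  q=0.48457  discount=0.99501
step 7 (expiry): payoffs max(K−S,0) = 62.6335 49.9203 34.0904 14.3796 0.0000 0.0000 0.0000 0.0000
step 6: (k=6,j=0): S=57.8650, K−S=56.6250, hold=56.1912 ⇒ V=56.6250 exercise | (k=6,j=1): S=72.0512, K−S=42.4388, hold=42.0388 ⇒ V=42.4388 exercise | (k=6,j=2): S=89.7154, K−S=24.7746, hold=24.4167 ⇒ V=24.7746 exercise | (k=6,j=3): S=111.7100, K−S=2.7800, hold=7.3747 ⇒ V=7.3747 continue | (k=6,j=4): S=139.0969, K−S=0.0000, hold=0.0000 ⇒ V=0.0000 continue | (k=6,j=5): S=173.1979, K−S=0.0000, hold=0.0000 ⇒ V=0.0000 continue | (k=6,j=6): S=215.6592, K−S=0.0000, hold=0.0000 ⇒ V=0.0000 continue  boundary S*=89.7154
step 5: (k=5,j=0): S=64.5697, K−S=49.9203, hold=49.5025 ⇒ V=49.9203 exercise | (k=5,j=1): S=80.3996, K−S=34.0904, hold=33.7102 ⇒ V=34.0904 exercise | (k=5,j=2): S=100.1104, K−S=14.3796, hold=16.2617 ⇒ V=16.2617 continue | (k=5,j=3): S=124.6536, K−S=0.0000, hold=3.7822 ⇒ V=3.7822 continue | (k=5,j=4): S=155.2137, K−S=0.0000, hold=0.0000 ⇒ V=0.0000 continue | (k=5,j=5): S=193.2659, K−S=0.0000, hold=0.0000 ⇒ V=0.0000 continue  boundary S*=80.3996
step 4: (k=4,j=0): S=72.0512, K−S=42.4388, hold=42.0388 ⇒ V=42.4388 exercise | (k=4,j=1): S=89.7154, K−S=24.7746, hold=25.3242 ⇒ V=25.3242 continue | (k=4,j=2): S=111.7100, K−S=2.7800, hold=10.1636 ⇒ V=10.1636 continue | (k=4,j=3): S=139.0969, K−S=0.0000, hold=1.9398 ⇒ V=1.9398 continue | (k=4,j=4): S=173.1979, K−S=0.0000, hold=0.0000 ⇒ V=0.0000 continue  boundary S*=72.0512
step 3: (k=3,j=0): S=80.3996, K−S=34.0904, hold=33.9752 ⇒ V=34.0904 exercise | (k=3,j=1): S=100.1104, K−S=14.3796, hold=17.8881 ⇒ V=17.8881 continue | (k=3,j=2): S=124.6536, K−S=0.0000, hold=6.1478 ⇒ V=6.1478 continue | (k=3,j=3): S=155.2137, K−S=0.0000, hold=0.9948 ⇒ V=0.9948 continue  boundary S*=80.3996
step 2: (k=2,j=0): S=89.7154, K−S=24.7746, hold=26.1083 ⇒ V=26.1083 continue | (k=2,j=1): S=111.7100, K−S=2.7800, hold=12.1383 ⇒ V=12.1383 continue | (k=2,j=2): S=139.0969, K−S=0.0000, hold=3.6326 ⇒ V=3.6326 continue  boundary S*=-
step 1: (k=1,j=0): S=100.1104, K−S=14.3796, hold=19.2424 ⇒ V=19.2424 continue | (k=1,j=1): S=124.6536, K−S=0.0000, hold=7.9767 ⇒ V=7.9767 continue  boundary S*=-
step 0: (k=0,j=0): S=111.7100, K−S=2.7800, hold=13.7146 ⇒ V=13.7146 continue  boundary S*=-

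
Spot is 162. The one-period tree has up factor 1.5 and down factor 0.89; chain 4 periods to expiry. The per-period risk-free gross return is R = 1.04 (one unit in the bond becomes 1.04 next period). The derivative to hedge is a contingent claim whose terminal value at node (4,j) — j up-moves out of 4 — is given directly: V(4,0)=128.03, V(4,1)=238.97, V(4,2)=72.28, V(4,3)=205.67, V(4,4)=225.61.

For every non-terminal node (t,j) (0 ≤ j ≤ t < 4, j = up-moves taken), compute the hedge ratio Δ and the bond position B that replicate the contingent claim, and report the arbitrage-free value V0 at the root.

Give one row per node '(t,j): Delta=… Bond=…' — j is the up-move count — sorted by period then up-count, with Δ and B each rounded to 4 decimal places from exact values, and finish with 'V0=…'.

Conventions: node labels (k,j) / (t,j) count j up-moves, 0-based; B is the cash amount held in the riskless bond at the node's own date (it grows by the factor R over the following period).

(0,0): Delta=-0.0343 Bond=148.4422
(1,0): Delta=0.0981 Bond=135.2923
(1,1): Delta=-0.2752 Bond=212.9153
(2,0): Delta=0.5242 Bond=86.0333
(2,1): Delta=-0.6771 Bond=308.3608
(2,2): Delta=0.4562 Bond=-45.1502
(3,0): Delta=1.5925 Bond=-32.5320
(3,1): Delta=-1.4197 Bond=463.6283
(3,2): Delta=0.6741 Bond=-117.6329
(3,3): Delta=0.0598 Bond=169.7858
V0=142.8902

Arbitrage-free pricing uses the up-move probability p* = (R−d)/(u−d) = 0.2459, discounting each step at R = 1.04.
Payoffs at expiry: V(4,0)=128.0300, V(4,1)=238.9700, V(4,2)=72.2800, V(4,3)=205.6700, V(4,4)=225.6100
(3,0): S=114.2050. Δ = (V_up−V_dn)/(S_up−S_dn) = (238.9700−128.0300)/(171.3075−101.6424) = 1.5925. V = [p*·238.9700 + (1−p*)·128.0300]/1.04 = 149.3369. B = V − Δ·S = -32.5320.
(3,1): S=192.4803. Δ = (V_up−V_dn)/(S_up−S_dn) = (72.2800−238.9700)/(288.7205−171.3075) = -1.4197. V = [p*·72.2800 + (1−p*)·238.9700]/1.04 = 190.3660. B = V − Δ·S = 463.6283.
(3,2): S=324.4050. Δ = (V_up−V_dn)/(S_up−S_dn) = (205.6700−72.2800)/(486.6075−288.7205) = 0.6741. V = [p*·205.6700 + (1−p*)·72.2800]/1.04 = 101.0392. B = V − Δ·S = -117.6329.
(3,3): S=546.7500. Δ = (V_up−V_dn)/(S_up−S_dn) = (225.6100−205.6700)/(820.1250−486.6075) = 0.0598. V = [p*·225.6100 + (1−p*)·205.6700]/1.04 = 202.4743. B = V − Δ·S = 169.7858.
(2,0): S=128.3202. Δ = (V_up−V_dn)/(S_up−S_dn) = (190.3660−149.3369)/(192.4803−114.2050) = 0.5242. V = [p*·190.3660 + (1−p*)·149.3369]/1.04 = 153.2942. B = V − Δ·S = 86.0333.
(2,1): S=216.2700. Δ = (V_up−V_dn)/(S_up−S_dn) = (101.0392−190.3660)/(324.4050−192.4803) = -0.6771. V = [p*·101.0392 + (1−p*)·190.3660]/1.04 = 161.9235. B = V − Δ·S = 308.3608.
(2,2): S=364.5000. Δ = (V_up−V_dn)/(S_up−S_dn) = (202.4743−101.0392)/(546.7500−324.4050) = 0.4562. V = [p*·202.4743 + (1−p*)·101.0392]/1.04 = 121.1368. B = V − Δ·S = -45.1502.
(1,0): S=144.1800. Δ = (V_up−V_dn)/(S_up−S_dn) = (161.9235−153.2942)/(216.2700−128.3202) = 0.0981. V = [p*·161.9235 + (1−p*)·153.2942]/1.04 = 149.4386. B = V − Δ·S = 135.2923.
(1,1): S=243.0000. Δ = (V_up−V_dn)/(S_up−S_dn) = (121.1368−161.9235)/(364.5000−216.2700) = -0.2752. V = [p*·121.1368 + (1−p*)·161.9235]/1.04 = 146.0519. B = V − Δ·S = 212.9153.
(0,0): S=162.0000. Δ = (V_up−V_dn)/(S_up−S_dn) = (146.0519−149.4386)/(243.0000−144.1800) = -0.0343. V = [p*·146.0519 + (1−p*)·149.4386]/1.04 = 142.8902. B = V − Δ·S = 148.4422.
Sanity check at the root: Δ(0,0)·S0 + B(0,0) reproduces V0 = 142.8902.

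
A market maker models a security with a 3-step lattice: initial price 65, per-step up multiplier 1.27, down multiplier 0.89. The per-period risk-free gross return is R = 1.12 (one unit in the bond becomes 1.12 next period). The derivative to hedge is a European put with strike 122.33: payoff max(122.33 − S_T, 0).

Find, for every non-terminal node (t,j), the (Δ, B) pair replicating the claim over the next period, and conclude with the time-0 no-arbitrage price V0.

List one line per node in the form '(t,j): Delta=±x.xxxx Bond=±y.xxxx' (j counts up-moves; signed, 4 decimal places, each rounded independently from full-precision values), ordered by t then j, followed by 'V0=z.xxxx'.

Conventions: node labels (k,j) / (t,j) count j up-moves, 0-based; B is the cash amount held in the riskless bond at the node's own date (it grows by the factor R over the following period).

(0,0): Delta=-0.8721 Bond=80.4672
(1,0): Delta=-1.0000 Bond=97.5207
(1,1): Delta=-0.8137 Bond=85.2989
(2,0): Delta=-1.0000 Bond=109.2232
(2,1): Delta=-1.0000 Bond=109.2232
(2,2): Delta=-0.7285 Bond=86.6075
V0=23.7789

The replicating-portfolio and risk-neutral prices coincide; use p* = (1.12−0.89)/(1.27−0.89) = 0.6053 for the latter.
Expiry values: V(3,0)=76.5070, V(3,1)=56.9421, V(3,2)=29.0237, V(3,3)=0.0000
Node (2,0) S=51.4865: V=(p*·56.9421+(1−p*)·76.5070)/1.12=57.7367; Δ=(56.9421−76.5070)/(65.3879−45.8230)=-1.0000; B=V−Δ·S=109.2232
Node (2,1) S=73.4695: V=(p*·29.0237+(1−p*)·56.9421)/1.12=35.7537; Δ=(29.0237−56.9421)/(93.3063−65.3879)=-1.0000; B=V−Δ·S=109.2232
Node (2,2) S=104.8385: V=(p*·0.0000+(1−p*)·29.0237)/1.12=10.2292; Δ=(0.0000−29.0237)/(133.1449−93.3063)=-0.7285; B=V−Δ·S=86.6075
Node (1,0) S=57.8500: V=(p*·35.7537+(1−p*)·57.7367)/1.12=39.6707; Δ=(35.7537−57.7367)/(73.4695−51.4865)=-1.0000; B=V−Δ·S=97.5207
Node (1,1) S=82.5500: V=(p*·10.2292+(1−p*)·35.7537)/1.12=18.1292; Δ=(10.2292−35.7537)/(104.8385−73.4695)=-0.8137; B=V−Δ·S=85.2989
Node (0,0) S=65.0000: V=(p*·18.1292+(1−p*)·39.6707)/1.12=23.7789; Δ=(18.1292−39.6707)/(82.5500−57.8500)=-0.8721; B=V−Δ·S=80.4672
Check: Δ(0,0)·S0 + B(0,0) = 23.7789 = V0.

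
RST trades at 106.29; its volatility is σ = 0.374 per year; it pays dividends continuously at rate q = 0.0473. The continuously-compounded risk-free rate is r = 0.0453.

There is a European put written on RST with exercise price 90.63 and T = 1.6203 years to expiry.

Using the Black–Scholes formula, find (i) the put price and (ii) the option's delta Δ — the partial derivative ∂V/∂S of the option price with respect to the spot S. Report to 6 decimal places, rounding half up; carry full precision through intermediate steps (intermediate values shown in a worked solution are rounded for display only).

σ√T = 0.374·√1.6203 = 0.476068
d₁ = (ln(S/K) + (r−q+σ²/2)T) / (σ√T) = (ln(106.29/90.63) + (0.0453−0.0473+0.374²/2)·1.6203) / 0.476068 = (0.159386 + 0.110080) / 0.476068 = 0.566023
d₂ = d₁ − σ√T = 0.566023 − 0.476068 = 0.089955
e^{−rT} = 0.929229
e^{−qT} = 0.926223
N(−d₁) = 0.285689,  N(−d₂) = 0.464161
Put price V = K·e^{−rT}·N(−d₂) − S·e^{−qT}·N(−d₁) = 39.089850 − 28.125573 = 10.964277
Δ = −e^{−qT}·N(−d₁) = -0.264612

price = 10.964277
Δ = -0.264612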